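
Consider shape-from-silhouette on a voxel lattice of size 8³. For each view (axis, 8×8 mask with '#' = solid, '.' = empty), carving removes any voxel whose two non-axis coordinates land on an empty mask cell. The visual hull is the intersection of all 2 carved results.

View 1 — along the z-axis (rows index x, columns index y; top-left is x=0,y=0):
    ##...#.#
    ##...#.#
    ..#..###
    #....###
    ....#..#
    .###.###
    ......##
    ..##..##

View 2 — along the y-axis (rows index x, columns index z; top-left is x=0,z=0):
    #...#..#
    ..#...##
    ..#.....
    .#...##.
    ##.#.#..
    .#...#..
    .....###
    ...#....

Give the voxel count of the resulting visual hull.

70 voxels

initial block: 8^3 = 512
[1] z-view keeps 30 columns → grid now 240
[2] y-view keeps 20 columns → grid now 70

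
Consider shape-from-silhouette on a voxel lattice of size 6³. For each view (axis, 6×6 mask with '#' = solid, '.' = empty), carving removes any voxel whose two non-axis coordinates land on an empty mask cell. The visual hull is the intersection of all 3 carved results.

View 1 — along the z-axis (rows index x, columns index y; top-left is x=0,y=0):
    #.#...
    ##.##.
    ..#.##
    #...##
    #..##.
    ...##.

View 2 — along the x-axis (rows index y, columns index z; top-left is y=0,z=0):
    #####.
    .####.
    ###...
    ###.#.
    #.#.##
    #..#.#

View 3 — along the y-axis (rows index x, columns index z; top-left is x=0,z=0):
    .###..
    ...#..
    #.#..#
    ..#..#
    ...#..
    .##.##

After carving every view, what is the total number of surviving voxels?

before carving: 216 voxels (6×6×6)
V1 z: intersect with XY mask (17 set) -- 102 left
V2 x: intersect with YZ mask (23 set) -- 68 left
V3 y: intersect with XZ mask (14 set) -- 25 left

|visual hull| = 25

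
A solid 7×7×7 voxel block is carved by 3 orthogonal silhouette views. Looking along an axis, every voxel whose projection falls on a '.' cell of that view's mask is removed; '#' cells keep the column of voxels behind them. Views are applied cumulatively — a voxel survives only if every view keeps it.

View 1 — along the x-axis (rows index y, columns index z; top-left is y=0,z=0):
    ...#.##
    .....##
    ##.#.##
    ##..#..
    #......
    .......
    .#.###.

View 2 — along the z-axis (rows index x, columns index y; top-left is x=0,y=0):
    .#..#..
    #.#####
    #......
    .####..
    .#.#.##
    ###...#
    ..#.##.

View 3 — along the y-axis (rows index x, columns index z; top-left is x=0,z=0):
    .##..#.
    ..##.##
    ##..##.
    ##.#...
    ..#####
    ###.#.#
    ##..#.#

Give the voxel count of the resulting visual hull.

start: 7×7×7 = 343 voxels
after view 1 [x-axis, 18 of 49 cells solid] → remaining = 126
after view 2 [z-axis, 24 of 49 cells solid] → remaining = 62
after view 3 [y-axis, 28 of 49 cells solid] → remaining = 33

33 voxels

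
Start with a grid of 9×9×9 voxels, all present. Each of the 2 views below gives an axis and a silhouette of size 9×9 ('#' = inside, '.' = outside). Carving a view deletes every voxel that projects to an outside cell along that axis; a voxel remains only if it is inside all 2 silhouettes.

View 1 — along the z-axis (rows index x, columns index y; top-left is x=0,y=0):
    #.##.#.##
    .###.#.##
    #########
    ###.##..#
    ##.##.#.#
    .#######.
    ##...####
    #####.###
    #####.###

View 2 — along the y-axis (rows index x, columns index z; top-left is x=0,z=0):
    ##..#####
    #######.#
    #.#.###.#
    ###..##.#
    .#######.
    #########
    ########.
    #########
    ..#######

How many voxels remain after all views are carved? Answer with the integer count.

remaining voxels: 461

start: 9×9×9 = 729 voxels
[1] z-view keeps 62 columns → grid now 558
[2] y-view keeps 67 columns → grid now 461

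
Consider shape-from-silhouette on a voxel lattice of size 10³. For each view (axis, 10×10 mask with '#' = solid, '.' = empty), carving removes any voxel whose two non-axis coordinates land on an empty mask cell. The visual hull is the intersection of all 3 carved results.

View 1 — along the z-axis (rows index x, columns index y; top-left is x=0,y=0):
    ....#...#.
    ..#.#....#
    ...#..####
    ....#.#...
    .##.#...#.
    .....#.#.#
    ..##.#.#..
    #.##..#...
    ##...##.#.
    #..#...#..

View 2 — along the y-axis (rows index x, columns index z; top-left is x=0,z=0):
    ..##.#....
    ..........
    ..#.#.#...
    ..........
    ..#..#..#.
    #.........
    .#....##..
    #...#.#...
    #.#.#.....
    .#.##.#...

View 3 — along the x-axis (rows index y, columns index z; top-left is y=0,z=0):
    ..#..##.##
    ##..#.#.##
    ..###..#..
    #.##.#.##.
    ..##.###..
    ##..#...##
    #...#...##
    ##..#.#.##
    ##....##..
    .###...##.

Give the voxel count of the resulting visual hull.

|visual hull| = 38

initial block: 10^3 = 1000
step 1: project along z, AND mask (35/100) → |grid| = 350
step 2: project along y, AND mask (23/100) → |grid| = 87
step 3: project along x, AND mask (50/100) → |grid| = 38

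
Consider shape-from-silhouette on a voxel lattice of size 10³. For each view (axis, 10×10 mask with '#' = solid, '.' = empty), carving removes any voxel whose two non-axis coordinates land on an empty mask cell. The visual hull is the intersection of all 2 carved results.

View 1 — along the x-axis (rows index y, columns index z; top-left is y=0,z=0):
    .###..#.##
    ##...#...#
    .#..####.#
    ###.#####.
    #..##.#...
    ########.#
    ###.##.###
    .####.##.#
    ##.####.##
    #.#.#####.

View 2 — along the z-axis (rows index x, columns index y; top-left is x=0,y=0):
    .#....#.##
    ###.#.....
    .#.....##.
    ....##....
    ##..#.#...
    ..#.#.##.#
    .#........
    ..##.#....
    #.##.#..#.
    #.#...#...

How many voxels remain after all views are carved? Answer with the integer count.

|visual hull| = 217

before carving: 1000 voxels (10×10×10)
step 1: project along x, AND mask (67/100) → |grid| = 670
step 2: project along z, AND mask (34/100) → |grid| = 217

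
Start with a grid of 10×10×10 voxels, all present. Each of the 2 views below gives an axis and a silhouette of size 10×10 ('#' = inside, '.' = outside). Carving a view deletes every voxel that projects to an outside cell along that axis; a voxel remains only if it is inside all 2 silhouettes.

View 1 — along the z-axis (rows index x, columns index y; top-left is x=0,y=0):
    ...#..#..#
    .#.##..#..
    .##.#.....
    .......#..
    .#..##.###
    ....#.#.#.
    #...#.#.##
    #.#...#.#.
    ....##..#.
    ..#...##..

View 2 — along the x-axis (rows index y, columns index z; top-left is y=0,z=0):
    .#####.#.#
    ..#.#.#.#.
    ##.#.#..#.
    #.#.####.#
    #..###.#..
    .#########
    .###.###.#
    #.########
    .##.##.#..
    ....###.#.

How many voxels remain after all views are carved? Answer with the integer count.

before carving: 1000 voxels (10×10×10)
carve view 1 (along z, XY-mask fill 35/100): 350 voxels remain
carve view 2 (along x, YZ-mask fill 62/100): 211 voxels remain

|visual hull| = 211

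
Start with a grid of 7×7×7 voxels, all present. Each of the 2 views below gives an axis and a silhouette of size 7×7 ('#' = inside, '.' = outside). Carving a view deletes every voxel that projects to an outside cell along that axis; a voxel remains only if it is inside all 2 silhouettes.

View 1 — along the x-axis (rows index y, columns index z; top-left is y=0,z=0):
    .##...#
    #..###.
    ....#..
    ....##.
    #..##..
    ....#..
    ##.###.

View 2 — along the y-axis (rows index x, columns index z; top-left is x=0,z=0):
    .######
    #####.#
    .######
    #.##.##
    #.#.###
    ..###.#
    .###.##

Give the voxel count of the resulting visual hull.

|visual hull| = 94

initial block: 7^3 = 343
step 1: project along x, AND mask (19/49) → |grid| = 133
step 2: project along y, AND mask (37/49) → |grid| = 94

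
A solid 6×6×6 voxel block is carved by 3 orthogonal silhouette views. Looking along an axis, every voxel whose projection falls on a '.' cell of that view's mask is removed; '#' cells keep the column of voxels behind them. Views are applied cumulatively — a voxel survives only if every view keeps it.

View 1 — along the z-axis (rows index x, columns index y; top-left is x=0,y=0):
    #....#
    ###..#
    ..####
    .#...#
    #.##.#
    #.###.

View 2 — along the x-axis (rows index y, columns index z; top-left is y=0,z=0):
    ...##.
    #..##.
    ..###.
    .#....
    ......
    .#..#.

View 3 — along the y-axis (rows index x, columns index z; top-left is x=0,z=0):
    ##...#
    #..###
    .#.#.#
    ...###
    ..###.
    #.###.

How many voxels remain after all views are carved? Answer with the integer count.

26 voxels

start: 6×6×6 = 216 voxels
V1 z: intersect with XY mask (20 set) -- 120 left
V2 x: intersect with YZ mask (11 set) -- 39 left
V3 y: intersect with XZ mask (20 set) -- 26 left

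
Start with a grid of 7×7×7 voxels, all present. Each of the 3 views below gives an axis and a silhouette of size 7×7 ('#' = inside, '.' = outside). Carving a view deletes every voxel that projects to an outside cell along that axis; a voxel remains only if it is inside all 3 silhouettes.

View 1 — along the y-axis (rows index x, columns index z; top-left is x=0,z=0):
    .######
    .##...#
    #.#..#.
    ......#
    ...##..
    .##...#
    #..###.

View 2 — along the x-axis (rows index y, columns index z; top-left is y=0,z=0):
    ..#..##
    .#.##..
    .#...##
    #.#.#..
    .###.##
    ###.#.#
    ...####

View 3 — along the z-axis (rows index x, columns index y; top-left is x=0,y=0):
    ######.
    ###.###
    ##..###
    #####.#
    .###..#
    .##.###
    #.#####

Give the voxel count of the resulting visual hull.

|visual hull| = 69

start: 7×7×7 = 343 voxels
[1] y-view keeps 22 columns → grid now 154
[2] x-view keeps 26 columns → grid now 85
[3] z-view keeps 38 columns → grid now 69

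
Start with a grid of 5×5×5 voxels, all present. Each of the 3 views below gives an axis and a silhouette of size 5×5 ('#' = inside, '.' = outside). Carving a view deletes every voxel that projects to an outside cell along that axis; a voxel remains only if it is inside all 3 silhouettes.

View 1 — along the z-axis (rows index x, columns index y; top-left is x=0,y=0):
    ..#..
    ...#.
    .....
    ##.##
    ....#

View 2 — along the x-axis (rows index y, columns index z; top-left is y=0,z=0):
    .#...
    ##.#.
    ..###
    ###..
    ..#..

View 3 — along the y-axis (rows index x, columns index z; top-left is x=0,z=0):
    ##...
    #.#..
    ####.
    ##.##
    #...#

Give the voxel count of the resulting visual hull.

remaining voxels: 8

full grid |V| = 125
  1. axis=2 (XY plane), |mask|=7  ⇒  voxels=35
  2. axis=0 (YZ plane), |mask|=11  ⇒  voxels=15
  3. axis=1 (XZ plane), |mask|=14  ⇒  voxels=8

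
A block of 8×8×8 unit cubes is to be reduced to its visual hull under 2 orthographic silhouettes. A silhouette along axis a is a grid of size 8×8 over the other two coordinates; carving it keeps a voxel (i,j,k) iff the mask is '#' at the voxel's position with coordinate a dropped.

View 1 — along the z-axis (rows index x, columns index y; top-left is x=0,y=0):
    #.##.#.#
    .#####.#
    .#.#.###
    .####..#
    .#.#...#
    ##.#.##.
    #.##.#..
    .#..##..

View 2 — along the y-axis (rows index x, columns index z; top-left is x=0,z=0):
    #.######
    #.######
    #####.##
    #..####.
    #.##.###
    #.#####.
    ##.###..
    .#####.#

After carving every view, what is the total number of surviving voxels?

|visual hull| = 223

start: 8×8×8 = 512 voxels
step 1: project along z, AND mask (36/64) → |grid| = 288
step 2: project along y, AND mask (49/64) → |grid| = 223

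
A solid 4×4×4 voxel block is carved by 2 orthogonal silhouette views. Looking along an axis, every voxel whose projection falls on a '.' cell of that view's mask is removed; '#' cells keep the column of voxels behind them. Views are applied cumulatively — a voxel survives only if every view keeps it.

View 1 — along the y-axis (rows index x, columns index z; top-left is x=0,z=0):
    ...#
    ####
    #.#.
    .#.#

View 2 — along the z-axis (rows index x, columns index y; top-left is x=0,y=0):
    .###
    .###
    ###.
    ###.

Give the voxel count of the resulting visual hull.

27 voxels

before carving: 64 voxels (4×4×4)
[1] y-view keeps 9 columns → grid now 36
[2] z-view keeps 12 columns → grid now 27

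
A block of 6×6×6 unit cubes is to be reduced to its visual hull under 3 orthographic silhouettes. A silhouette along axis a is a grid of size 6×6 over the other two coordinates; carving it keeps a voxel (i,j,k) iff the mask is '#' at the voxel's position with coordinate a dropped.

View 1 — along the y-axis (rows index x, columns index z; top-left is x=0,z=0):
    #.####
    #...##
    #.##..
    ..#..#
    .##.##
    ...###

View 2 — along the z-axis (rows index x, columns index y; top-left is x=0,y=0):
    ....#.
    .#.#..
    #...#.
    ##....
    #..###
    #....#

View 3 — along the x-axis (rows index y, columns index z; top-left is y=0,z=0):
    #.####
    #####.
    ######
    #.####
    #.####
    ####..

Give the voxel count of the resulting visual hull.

initial block: 6^3 = 216
after view 1 [y-axis, 20 of 36 cells solid] → remaining = 120
after view 2 [z-axis, 13 of 36 cells solid] → remaining = 43
after view 3 [x-axis, 30 of 36 cells solid] → remaining = 34

voxel count = 34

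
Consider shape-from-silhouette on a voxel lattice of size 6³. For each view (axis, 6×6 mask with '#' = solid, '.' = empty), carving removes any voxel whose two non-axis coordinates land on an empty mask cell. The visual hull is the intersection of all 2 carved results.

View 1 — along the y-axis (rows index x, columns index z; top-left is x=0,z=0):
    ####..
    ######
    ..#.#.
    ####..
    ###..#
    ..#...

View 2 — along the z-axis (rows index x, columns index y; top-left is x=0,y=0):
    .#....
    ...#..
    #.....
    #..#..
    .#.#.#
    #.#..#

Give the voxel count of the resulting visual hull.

start: 6×6×6 = 216 voxels
carve view 1 (along y, XZ-mask fill 21/36): 126 voxels remain
carve view 2 (along z, XY-mask fill 11/36): 35 voxels remain

|visual hull| = 35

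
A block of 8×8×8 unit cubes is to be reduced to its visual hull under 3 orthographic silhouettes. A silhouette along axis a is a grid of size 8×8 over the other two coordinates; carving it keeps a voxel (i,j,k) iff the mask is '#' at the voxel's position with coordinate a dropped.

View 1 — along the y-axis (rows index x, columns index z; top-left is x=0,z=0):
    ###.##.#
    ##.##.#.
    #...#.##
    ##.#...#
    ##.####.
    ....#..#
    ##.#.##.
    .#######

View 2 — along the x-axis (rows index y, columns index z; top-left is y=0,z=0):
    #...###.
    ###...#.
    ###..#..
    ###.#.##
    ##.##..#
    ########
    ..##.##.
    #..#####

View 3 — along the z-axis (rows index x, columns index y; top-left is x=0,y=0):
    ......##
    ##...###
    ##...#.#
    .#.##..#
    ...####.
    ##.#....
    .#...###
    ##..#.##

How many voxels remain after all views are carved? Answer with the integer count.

|visual hull| = 102

before carving: 512 voxels (8×8×8)
  1. axis=1 (XZ plane), |mask|=39  ⇒  voxels=312
  2. axis=0 (YZ plane), |mask|=41  ⇒  voxels=202
  3. axis=2 (XY plane), |mask|=31  ⇒  voxels=102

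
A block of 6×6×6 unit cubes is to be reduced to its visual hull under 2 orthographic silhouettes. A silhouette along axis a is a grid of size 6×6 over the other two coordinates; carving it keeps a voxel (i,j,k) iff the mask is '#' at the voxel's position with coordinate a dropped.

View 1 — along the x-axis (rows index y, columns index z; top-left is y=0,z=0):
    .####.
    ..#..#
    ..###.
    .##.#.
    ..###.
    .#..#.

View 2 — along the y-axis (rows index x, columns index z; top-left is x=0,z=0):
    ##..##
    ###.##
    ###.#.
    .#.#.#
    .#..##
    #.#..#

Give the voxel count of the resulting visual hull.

full grid |V| = 216
step 1: project along x, AND mask (17/36) → |grid| = 102
step 2: project along y, AND mask (22/36) → |grid| = 58

voxel count = 58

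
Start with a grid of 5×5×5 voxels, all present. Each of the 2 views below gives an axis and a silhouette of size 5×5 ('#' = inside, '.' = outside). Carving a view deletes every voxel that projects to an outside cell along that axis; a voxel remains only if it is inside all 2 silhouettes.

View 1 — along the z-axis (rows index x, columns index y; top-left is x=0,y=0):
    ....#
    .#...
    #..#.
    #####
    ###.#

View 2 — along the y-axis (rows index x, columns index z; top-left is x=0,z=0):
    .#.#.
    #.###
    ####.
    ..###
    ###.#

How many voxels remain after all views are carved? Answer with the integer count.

remaining voxels: 45

before carving: 125 voxels (5×5×5)
after view 1 [z-axis, 13 of 25 cells solid] → remaining = 65
after view 2 [y-axis, 17 of 25 cells solid] → remaining = 45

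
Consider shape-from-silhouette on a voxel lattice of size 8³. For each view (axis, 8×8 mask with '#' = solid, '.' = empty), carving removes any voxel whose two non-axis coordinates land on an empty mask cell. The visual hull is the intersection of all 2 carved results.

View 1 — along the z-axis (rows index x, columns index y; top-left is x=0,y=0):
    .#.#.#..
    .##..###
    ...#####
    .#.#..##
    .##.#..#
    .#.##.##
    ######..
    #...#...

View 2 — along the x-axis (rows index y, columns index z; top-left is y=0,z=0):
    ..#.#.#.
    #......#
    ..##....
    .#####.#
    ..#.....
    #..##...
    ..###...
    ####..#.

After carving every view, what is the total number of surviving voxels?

initial block: 8^3 = 512
  1. axis=2 (XY plane), |mask|=34  ⇒  voxels=272
  2. axis=0 (YZ plane), |mask|=25  ⇒  voxels=108

108 voxels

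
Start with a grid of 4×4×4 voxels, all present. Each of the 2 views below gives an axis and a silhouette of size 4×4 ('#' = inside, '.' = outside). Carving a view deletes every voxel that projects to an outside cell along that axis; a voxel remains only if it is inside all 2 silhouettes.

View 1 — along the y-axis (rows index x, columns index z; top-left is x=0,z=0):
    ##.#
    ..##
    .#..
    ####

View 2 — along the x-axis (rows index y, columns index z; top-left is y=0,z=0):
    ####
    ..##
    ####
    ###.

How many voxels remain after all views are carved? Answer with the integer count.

32 voxels

initial block: 4^3 = 64
[1] y-view keeps 10 columns → grid now 40
[2] x-view keeps 13 columns → grid now 32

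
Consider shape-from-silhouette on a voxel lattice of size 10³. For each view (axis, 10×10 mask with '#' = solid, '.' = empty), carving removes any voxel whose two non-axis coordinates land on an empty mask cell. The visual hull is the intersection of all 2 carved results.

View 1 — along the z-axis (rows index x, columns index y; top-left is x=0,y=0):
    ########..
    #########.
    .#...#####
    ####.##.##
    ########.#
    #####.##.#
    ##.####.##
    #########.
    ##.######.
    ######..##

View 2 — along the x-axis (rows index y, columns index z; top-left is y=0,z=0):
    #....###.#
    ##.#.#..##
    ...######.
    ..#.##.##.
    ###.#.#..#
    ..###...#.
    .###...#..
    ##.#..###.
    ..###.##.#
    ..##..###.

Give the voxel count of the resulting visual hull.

initial block: 10^3 = 1000
[1] z-view keeps 81 columns → grid now 810
[2] x-view keeps 53 columns → grid now 426

remaining voxels: 426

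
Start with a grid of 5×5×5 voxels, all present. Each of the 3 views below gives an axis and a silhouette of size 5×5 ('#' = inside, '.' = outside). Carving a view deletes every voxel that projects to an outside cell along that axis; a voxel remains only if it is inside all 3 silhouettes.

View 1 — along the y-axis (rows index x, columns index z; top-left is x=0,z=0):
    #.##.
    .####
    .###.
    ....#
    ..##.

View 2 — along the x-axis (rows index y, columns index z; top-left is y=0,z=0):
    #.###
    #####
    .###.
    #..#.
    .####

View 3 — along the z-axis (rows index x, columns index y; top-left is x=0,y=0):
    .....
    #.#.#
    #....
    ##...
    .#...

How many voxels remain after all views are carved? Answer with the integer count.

start: 5×5×5 = 125 voxels
carve view 1 (along y, XZ-mask fill 13/25): 65 voxels remain
carve view 2 (along x, YZ-mask fill 18/25): 51 voxels remain
carve view 3 (along z, XY-mask fill 7/25): 16 voxels remain

remaining voxels: 16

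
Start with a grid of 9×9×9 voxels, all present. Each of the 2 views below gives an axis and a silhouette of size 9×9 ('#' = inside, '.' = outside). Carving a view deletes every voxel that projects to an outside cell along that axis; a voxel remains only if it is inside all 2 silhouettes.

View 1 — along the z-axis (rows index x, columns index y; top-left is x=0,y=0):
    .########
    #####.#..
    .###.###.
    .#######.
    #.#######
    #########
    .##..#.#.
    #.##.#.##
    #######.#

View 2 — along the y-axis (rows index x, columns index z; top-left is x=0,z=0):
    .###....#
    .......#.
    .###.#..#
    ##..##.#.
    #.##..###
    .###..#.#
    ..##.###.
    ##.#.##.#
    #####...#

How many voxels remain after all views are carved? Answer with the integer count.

|visual hull| = 300

initial block: 9^3 = 729
V1 z: intersect with XY mask (62 set) -- 558 left
V2 y: intersect with XZ mask (43 set) -- 300 left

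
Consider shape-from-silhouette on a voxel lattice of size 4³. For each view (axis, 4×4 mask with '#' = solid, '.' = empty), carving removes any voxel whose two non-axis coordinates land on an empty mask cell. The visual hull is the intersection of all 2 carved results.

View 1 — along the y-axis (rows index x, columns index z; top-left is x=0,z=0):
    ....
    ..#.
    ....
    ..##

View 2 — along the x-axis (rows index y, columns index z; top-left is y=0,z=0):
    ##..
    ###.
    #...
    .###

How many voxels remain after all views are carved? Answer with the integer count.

remaining voxels: 5

start: 4×4×4 = 64 voxels
[1] y-view keeps 3 columns → grid now 12
[2] x-view keeps 9 columns → grid now 5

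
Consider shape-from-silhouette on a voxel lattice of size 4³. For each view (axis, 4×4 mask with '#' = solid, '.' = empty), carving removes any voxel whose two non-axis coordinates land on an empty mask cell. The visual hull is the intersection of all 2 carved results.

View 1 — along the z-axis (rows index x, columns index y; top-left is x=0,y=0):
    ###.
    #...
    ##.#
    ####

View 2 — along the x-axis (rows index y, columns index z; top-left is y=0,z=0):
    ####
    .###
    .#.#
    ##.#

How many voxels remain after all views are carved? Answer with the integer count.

before carving: 64 voxels (4×4×4)
  1. axis=2 (XY plane), |mask|=11  ⇒  voxels=44
  2. axis=0 (YZ plane), |mask|=12  ⇒  voxels=35

remaining voxels: 35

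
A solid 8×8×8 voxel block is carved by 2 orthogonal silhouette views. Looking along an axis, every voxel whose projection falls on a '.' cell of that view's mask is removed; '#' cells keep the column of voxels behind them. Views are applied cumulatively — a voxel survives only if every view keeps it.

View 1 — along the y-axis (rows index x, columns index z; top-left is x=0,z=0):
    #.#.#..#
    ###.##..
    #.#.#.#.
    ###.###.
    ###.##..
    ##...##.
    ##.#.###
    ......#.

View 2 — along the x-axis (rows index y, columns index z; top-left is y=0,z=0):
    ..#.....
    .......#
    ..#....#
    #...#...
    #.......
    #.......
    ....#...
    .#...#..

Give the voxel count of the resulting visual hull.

initial block: 8^3 = 512
V1 y: intersect with XZ mask (35 set) -- 280 left
V2 x: intersect with YZ mask (11 set) -- 55 left

remaining voxels: 55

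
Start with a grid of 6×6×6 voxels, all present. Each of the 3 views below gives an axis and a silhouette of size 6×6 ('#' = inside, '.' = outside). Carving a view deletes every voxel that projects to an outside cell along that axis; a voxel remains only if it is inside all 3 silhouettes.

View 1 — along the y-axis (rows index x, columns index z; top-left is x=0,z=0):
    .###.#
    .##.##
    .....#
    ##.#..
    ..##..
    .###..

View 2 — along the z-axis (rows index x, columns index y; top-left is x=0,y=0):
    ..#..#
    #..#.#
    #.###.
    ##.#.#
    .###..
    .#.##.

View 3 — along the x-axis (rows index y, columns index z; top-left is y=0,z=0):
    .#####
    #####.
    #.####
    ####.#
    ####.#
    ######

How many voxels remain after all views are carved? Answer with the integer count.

48 voxels

start: 6×6×6 = 216 voxels
after view 1 [y-axis, 17 of 36 cells solid] → remaining = 102
after view 2 [z-axis, 19 of 36 cells solid] → remaining = 51
after view 3 [x-axis, 31 of 36 cells solid] → remaining = 48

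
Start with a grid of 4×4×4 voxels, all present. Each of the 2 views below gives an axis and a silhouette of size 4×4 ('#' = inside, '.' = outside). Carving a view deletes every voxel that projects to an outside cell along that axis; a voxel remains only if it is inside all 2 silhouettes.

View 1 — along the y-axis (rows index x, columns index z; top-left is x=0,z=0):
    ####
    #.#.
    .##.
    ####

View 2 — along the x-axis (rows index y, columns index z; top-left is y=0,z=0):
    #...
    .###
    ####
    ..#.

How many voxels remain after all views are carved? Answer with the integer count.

initial block: 4^3 = 64
[1] y-view keeps 12 columns → grid now 48
[2] x-view keeps 9 columns → grid now 28

28 voxels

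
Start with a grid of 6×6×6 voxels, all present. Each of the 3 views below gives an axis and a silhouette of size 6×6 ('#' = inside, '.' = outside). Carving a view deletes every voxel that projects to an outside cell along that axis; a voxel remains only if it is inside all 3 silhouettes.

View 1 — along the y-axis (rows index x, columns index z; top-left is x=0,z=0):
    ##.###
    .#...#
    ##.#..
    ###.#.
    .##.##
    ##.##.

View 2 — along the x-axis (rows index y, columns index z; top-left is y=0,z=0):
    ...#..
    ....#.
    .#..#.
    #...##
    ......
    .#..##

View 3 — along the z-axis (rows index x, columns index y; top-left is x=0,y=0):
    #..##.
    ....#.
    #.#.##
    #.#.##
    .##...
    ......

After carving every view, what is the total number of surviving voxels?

remaining voxels: 14

initial block: 6^3 = 216
after view 1 [y-axis, 22 of 36 cells solid] → remaining = 132
after view 2 [x-axis, 10 of 36 cells solid] → remaining = 41
after view 3 [z-axis, 14 of 36 cells solid] → remaining = 14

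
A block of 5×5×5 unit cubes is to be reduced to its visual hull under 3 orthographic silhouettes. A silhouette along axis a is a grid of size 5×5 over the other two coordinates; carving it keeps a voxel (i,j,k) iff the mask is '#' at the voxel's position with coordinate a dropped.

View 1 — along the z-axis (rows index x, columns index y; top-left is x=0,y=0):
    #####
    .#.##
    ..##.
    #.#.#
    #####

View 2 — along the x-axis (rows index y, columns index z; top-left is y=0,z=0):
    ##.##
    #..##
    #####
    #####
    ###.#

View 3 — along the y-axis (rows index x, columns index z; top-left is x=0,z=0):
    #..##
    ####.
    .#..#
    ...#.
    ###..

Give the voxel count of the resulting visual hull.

initial block: 5^3 = 125
carve view 1 (along z, XY-mask fill 18/25): 90 voxels remain
carve view 2 (along x, YZ-mask fill 21/25): 77 voxels remain
carve view 3 (along y, XZ-mask fill 13/25): 41 voxels remain

remaining voxels: 41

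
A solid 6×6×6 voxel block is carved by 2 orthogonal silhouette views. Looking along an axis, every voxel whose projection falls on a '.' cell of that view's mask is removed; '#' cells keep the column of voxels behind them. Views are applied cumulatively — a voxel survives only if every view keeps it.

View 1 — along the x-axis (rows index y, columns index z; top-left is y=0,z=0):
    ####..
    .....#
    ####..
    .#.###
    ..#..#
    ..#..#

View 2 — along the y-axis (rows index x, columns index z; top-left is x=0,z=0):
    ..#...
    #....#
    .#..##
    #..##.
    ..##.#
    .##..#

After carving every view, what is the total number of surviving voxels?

before carving: 216 voxels (6×6×6)
[1] x-view keeps 17 columns → grid now 102
[2] y-view keeps 15 columns → grid now 46

46 voxels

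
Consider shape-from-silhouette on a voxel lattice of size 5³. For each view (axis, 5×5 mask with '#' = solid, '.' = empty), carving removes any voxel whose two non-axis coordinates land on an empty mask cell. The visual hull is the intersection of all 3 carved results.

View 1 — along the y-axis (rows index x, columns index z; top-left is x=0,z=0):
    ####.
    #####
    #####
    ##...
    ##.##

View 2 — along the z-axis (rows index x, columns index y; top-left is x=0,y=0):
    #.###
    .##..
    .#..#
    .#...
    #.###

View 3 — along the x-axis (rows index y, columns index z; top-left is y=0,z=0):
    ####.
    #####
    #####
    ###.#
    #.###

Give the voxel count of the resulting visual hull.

remaining voxels: 48

start: 5×5×5 = 125 voxels
  1. axis=1 (XZ plane), |mask|=20  ⇒  voxels=100
  2. axis=2 (XY plane), |mask|=13  ⇒  voxels=54
  3. axis=0 (YZ plane), |mask|=22  ⇒  voxels=48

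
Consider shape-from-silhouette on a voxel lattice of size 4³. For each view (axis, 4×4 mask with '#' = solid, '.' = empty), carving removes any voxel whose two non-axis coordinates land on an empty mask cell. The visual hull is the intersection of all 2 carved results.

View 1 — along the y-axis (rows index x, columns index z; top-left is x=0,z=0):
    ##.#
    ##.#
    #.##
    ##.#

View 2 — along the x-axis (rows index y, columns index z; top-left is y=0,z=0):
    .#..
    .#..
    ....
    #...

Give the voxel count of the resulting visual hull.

|visual hull| = 10

initial block: 4^3 = 64
after view 1 [y-axis, 12 of 16 cells solid] → remaining = 48
after view 2 [x-axis, 3 of 16 cells solid] → remaining = 10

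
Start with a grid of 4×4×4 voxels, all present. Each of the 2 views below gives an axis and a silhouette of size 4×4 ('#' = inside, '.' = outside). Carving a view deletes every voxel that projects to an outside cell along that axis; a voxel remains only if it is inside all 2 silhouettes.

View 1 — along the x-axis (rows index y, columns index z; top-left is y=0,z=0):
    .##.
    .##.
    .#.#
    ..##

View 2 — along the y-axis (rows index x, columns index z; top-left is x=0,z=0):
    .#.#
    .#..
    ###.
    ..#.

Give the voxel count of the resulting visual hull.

|visual hull| = 17

start: 4×4×4 = 64 voxels
  1. axis=0 (YZ plane), |mask|=8  ⇒  voxels=32
  2. axis=1 (XZ plane), |mask|=7  ⇒  voxels=17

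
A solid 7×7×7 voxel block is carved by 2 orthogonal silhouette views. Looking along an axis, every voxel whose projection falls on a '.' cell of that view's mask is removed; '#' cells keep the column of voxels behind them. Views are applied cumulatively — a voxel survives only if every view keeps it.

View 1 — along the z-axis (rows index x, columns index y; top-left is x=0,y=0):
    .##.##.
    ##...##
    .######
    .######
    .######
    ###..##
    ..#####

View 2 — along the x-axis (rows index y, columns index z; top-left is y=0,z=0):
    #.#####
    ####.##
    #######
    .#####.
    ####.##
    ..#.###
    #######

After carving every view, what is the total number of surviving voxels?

210 voxels

initial block: 7^3 = 343
after view 1 [z-axis, 36 of 49 cells solid] → remaining = 252
after view 2 [x-axis, 41 of 49 cells solid] → remaining = 210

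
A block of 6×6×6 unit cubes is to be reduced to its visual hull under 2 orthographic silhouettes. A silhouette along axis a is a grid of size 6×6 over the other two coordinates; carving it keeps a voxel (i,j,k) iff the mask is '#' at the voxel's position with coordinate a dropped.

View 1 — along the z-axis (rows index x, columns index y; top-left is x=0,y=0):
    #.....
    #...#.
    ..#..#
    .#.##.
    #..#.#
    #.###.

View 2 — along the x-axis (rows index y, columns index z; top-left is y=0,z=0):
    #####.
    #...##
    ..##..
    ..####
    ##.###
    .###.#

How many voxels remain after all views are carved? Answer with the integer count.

|visual hull| = 62

initial block: 6^3 = 216
step 1: project along z, AND mask (15/36) → |grid| = 90
step 2: project along x, AND mask (23/36) → |grid| = 62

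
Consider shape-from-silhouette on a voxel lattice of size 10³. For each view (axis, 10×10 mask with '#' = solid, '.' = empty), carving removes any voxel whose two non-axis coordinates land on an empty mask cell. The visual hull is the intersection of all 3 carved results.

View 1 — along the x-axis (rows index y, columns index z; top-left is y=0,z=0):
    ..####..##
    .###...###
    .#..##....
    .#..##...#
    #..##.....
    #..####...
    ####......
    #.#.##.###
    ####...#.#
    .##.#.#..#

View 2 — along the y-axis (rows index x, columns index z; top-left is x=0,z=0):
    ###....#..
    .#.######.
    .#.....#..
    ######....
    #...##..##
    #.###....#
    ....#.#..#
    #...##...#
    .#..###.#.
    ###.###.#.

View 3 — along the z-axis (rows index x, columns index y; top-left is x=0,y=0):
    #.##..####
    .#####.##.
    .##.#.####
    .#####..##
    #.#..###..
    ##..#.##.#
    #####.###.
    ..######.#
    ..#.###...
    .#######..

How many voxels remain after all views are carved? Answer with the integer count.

162 voxels

full grid |V| = 1000
  1. axis=0 (YZ plane), |mask|=49  ⇒  voxels=490
  2. axis=1 (XZ plane), |mask|=48  ⇒  voxels=247
  3. axis=2 (XY plane), |mask|=65  ⇒  voxels=162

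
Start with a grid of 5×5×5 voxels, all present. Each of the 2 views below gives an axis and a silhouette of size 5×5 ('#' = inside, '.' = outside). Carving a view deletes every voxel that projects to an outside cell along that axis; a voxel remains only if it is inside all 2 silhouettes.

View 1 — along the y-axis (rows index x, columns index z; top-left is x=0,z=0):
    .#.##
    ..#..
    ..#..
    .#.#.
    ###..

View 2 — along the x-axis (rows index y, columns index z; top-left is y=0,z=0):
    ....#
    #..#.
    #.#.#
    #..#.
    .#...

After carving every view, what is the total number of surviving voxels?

|visual hull| = 15

initial block: 5^3 = 125
after view 1 [y-axis, 10 of 25 cells solid] → remaining = 50
after view 2 [x-axis, 9 of 25 cells solid] → remaining = 15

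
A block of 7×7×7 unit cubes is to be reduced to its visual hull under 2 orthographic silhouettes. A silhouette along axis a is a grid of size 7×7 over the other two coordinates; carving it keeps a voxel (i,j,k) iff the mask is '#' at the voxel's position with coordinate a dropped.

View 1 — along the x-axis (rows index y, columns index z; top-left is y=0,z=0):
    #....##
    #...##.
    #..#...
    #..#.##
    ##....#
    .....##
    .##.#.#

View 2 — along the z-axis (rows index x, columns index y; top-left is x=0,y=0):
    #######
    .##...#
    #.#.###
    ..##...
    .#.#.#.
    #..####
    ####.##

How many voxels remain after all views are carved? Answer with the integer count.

full grid |V| = 343
step 1: project along x, AND mask (21/49) → |grid| = 147
step 2: project along z, AND mask (31/49) → |grid| = 93

93 voxels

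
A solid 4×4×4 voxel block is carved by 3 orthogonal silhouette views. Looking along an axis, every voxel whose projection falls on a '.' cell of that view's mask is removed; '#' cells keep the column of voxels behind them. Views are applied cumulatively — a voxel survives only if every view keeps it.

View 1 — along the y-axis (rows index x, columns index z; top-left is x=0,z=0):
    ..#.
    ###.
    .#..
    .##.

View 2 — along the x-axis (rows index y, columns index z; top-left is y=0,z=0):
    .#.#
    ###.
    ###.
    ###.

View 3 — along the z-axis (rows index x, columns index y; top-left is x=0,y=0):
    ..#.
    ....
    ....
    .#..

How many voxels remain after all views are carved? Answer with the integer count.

3 voxels

full grid |V| = 64
  1. axis=1 (XZ plane), |mask|=7  ⇒  voxels=28
  2. axis=0 (YZ plane), |mask|=11  ⇒  voxels=24
  3. axis=2 (XY plane), |mask|=2  ⇒  voxels=3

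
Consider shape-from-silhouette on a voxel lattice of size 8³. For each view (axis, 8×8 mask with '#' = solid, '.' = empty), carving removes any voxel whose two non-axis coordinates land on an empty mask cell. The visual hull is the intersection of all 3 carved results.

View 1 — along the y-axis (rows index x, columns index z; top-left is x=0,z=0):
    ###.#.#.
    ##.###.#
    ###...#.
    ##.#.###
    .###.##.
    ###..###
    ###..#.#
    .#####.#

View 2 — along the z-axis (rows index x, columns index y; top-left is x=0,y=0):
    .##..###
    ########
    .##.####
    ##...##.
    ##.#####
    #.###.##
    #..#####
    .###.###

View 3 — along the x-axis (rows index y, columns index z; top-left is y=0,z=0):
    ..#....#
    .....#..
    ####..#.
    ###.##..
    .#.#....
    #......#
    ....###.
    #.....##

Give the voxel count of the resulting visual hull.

91 voxels

initial block: 8^3 = 512
[1] y-view keeps 43 columns → grid now 344
[2] z-view keeps 48 columns → grid now 258
[3] x-view keeps 23 columns → grid now 91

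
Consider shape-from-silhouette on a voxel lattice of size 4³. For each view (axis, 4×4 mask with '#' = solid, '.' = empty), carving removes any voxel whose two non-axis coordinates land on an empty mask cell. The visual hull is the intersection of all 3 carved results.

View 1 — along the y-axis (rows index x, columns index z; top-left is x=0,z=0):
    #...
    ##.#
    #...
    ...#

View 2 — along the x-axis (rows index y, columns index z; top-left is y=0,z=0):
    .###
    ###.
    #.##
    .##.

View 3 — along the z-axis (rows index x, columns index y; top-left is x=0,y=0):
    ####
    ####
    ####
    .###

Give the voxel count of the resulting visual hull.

before carving: 64 voxels (4×4×4)
V1 y: intersect with XZ mask (6 set) -- 24 left
V2 x: intersect with YZ mask (11 set) -- 13 left
V3 z: intersect with XY mask (15 set) -- 12 left

remaining voxels: 12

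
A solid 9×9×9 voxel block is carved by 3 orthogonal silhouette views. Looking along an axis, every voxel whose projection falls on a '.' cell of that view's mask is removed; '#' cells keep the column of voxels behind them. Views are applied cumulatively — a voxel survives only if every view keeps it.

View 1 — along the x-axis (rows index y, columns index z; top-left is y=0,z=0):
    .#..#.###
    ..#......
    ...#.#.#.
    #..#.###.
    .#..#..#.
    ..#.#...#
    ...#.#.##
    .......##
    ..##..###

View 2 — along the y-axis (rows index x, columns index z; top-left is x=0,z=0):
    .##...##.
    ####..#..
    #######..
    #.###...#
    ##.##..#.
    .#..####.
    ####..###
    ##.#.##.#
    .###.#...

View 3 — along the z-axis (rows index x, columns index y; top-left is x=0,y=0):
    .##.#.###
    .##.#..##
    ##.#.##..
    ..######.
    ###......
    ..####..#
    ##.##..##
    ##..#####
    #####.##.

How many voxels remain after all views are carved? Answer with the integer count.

full grid |V| = 729
[1] x-view keeps 31 columns → grid now 279
[2] y-view keeps 48 columns → grid now 153
[3] z-view keeps 50 columns → grid now 92

92 voxels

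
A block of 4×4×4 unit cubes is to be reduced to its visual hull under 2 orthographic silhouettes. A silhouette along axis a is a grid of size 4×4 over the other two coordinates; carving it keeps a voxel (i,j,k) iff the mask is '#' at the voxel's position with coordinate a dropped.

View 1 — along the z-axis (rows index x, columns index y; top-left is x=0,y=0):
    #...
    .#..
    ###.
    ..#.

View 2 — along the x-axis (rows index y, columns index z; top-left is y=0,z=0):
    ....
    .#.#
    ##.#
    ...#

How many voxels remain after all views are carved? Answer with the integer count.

full grid |V| = 64
after view 1 [z-axis, 6 of 16 cells solid] → remaining = 24
after view 2 [x-axis, 6 of 16 cells solid] → remaining = 10

|visual hull| = 10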